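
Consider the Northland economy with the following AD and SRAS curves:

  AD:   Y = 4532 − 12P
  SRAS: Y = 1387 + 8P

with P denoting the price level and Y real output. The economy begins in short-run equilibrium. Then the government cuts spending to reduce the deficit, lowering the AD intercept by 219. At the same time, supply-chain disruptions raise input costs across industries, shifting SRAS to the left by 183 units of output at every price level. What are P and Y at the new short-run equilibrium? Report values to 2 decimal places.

After both shocks: AD is Y = 4313 − 12P and SRAS is Y = 1204 + 8P.
Setting them equal: 3109 = 20P, so P = 155.45.
Substituting into AD, Y = 2447.60.

P = 155.45, Y = 2447.60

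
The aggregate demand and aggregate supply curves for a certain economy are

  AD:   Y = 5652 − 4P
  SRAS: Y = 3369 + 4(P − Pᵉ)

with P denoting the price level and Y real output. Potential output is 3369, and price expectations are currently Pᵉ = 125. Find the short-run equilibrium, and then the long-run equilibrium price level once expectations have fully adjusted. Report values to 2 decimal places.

Short run: P = 347.88, Y = 4260.50. Long run: P = 570.75.

Short run: with Pᵉ = 125, SRAS is Y = 2869 + 4P. Setting AD = SRAS gives 2783 = 8P, so P = 347.88 and Y = 5652 − 4P = 4260.50.
Output 4260.50 is above potential 3369, so over time expected prices rise and SRAS shifts left until Y returns to 3369.
Long run: Y = 3369 on the AD curve gives 3369 = 5652 − 4P, so P = 570.75.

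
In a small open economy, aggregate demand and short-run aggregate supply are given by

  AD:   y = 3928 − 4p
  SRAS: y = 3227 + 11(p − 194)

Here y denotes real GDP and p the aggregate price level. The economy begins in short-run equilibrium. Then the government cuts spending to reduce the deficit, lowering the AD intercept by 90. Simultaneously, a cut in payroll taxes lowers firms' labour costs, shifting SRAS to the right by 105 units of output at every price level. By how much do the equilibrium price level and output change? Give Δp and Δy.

After both shocks: AD is y = 3838 − 4p and SRAS is y = 1198 + 11p.
Setting them equal: 2640 = 15p, so p = 176.
y = 3838 − 4·176 = 3134.
Initially p = 189, y = 3172, so Δp = -13 and Δy = -38.

Δp = -13, Δy = -38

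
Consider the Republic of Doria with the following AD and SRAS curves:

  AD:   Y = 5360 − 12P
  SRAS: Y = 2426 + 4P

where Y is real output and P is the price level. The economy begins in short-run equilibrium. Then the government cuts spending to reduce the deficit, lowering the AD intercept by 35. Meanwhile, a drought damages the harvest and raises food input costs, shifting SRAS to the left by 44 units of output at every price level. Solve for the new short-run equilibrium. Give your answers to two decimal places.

After both shocks: AD is Y = 5325 − 12P and SRAS is Y = 2382 + 4P.
Setting them equal: 2943 = 16P, so P = 183.94.
Substituting into AD, Y = 3117.75.

P = 183.94, Y = 3117.75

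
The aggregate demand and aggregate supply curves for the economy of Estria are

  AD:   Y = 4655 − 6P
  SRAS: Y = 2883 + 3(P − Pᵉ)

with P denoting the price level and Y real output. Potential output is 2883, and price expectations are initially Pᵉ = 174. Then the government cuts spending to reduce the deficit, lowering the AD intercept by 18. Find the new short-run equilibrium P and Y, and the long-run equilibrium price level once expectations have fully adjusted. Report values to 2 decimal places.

Short run: P = 252.89, Y = 3119.67. Long run: P = 292.33.

AD shifts left: new AD is Y = 4637 − 6P. With Pᵉ = 174, SRAS is Y = 2361 + 3P.
Short run: 4637 − 6P = 2361 + 3P gives 2276 = 9P, so P = 252.89 and Y = 4637 − 6P = 3119.67.
Y = 3119.67 is above potential 2883; expectations adjust and SRAS shifts left until Y = 2883.
Long run: on the new AD curve, 2883 = 4637 − 6P gives P = 292.33.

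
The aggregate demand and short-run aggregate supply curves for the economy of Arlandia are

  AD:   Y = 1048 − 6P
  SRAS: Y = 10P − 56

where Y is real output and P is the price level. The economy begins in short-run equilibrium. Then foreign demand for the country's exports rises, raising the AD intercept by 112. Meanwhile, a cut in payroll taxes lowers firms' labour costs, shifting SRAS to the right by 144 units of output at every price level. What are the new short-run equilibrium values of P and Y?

After both shocks: AD is Y = 1160 − 6P and SRAS is Y = 88 + 10P.
Setting them equal: 1072 = 16P, so P = 67.
Y = 1160 − 6·67 = 758.

P = 67, Y = 758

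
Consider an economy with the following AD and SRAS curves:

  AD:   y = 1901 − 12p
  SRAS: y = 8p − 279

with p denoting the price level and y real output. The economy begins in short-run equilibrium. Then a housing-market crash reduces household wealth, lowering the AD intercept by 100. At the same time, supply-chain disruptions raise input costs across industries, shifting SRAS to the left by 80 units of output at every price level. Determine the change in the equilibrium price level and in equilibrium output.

Δp = -1, Δy = -88

After both shocks: AD is y = 1801 − 12p and SRAS is y = 8p − 359.
Setting them equal: 2160 = 20p, so p = 108.
y = 1801 − 12·108 = 505.
Initially p = 109, y = 593, so Δp = -1 and Δy = -88.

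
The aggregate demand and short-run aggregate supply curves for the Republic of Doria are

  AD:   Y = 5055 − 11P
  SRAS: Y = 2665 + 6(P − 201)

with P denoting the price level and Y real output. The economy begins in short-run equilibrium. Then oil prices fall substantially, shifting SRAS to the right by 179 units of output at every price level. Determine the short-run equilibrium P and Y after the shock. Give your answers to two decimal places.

This is a positive supply shock: SRAS shifts right.
New SRAS: Y = 1638 + 6P.
Set AD = SRAS: 5055 − 11P = 1638 + 6P, so 3417 = 17P and P = 201.00.
Substituting into AD, Y = 2844.00.

P = 201.00, Y = 2844.00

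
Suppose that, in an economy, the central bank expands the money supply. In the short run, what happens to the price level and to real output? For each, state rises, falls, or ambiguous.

Price level: rises; output: rises

This is a positive demand shock: AD shifts right.
Moving along the upward-sloping SRAS curve, P rises and Y rises.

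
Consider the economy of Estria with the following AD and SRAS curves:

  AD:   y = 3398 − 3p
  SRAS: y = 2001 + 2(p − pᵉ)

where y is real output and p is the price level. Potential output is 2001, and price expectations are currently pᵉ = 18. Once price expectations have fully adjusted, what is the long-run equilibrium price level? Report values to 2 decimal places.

Long-run p = 465.67

Short run: with pᵉ = 18, SRAS is y = 1965 + 2p. Setting AD = SRAS gives 1433 = 5p, so p = 286.60 and y = 3398 − 3p = 2538.20.
Output 2538.20 is above potential 2001, so over time expected prices rise and SRAS shifts left until y returns to 2001.
Long run: y = 2001 on the AD curve gives 2001 = 3398 − 3p, so p = 465.67.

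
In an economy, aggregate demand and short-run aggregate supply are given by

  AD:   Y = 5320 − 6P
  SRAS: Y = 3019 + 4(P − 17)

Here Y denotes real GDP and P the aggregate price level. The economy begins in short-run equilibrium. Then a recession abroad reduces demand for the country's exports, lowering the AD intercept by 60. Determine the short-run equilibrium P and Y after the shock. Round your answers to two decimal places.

P = 230.90, Y = 3874.60

This is a negative demand shock: AD shifts left.
New AD: Y = 5260 − 6P.
SRAS can be written Y = 2951 + 4P.
Set AD = SRAS: 5260 − 6P = 2951 + 4P, so 2309 = 10P and P = 230.90.
Substituting into AD, Y = 3874.60.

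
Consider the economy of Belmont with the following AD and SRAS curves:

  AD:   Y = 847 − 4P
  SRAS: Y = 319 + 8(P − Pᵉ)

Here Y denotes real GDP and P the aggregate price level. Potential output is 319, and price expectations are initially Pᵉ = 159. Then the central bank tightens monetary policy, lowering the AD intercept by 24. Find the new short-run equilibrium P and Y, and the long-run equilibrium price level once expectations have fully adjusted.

AD shifts left: new AD is Y = 823 − 4P. With Pᵉ = 159, SRAS is Y = 8P − 953.
Short run: 823 − 4P = 8P − 953 gives 1776 = 12P, so P = 148 and Y = 823 − 4·148 = 231.
Y = 231 is below potential 319; expectations adjust and SRAS shifts right until Y = 319.
Long run: on the new AD curve, 319 = 823 − 4P gives P = 126.

Short run: P = 148, Y = 231. Long run: P = 126.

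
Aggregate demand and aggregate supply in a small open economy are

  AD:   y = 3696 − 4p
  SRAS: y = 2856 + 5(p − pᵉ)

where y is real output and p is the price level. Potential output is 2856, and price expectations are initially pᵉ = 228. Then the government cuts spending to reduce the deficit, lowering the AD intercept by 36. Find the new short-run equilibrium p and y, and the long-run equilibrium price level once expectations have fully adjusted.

Short run: p = 216, y = 2796. Long run: p = 201.

AD shifts left: new AD is y = 3660 − 4p. With pᵉ = 228, SRAS is y = 1716 + 5p.
Short run: 3660 − 4p = 1716 + 5p gives 1944 = 9p, so p = 216 and y = 3660 − 4·216 = 2796.
y = 2796 is below potential 2856; expectations adjust and SRAS shifts right until y = 2856.
Long run: on the new AD curve, 2856 = 3660 − 4p gives p = 201.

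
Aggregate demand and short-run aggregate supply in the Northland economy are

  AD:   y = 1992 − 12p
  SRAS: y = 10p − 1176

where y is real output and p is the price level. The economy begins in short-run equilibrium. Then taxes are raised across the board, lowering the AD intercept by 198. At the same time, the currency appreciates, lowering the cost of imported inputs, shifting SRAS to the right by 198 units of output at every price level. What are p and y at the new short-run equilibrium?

p = 126, y = 282

After both shocks: AD is y = 1794 − 12p and SRAS is y = 10p − 978.
Setting them equal: 2772 = 22p, so p = 126.
y = 1794 − 12·126 = 282.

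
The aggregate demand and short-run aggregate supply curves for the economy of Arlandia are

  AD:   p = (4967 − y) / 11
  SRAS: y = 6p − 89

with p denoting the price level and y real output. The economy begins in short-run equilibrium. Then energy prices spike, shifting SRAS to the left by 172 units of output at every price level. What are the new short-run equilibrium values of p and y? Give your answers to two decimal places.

p = 307.53, y = 1584.18

This is a negative supply shock: SRAS shifts left.
New SRAS: y = 6p − 261.
Set AD = SRAS: 4967 − 11p = 6p − 261, so 5228 = 17p and p = 307.53.
Substituting into AD, y = 1584.18.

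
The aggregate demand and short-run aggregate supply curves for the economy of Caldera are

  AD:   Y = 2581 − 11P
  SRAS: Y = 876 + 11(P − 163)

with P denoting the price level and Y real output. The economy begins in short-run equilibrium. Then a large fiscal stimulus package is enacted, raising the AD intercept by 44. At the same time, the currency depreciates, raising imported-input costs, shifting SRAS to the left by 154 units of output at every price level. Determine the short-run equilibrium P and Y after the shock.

After both shocks: AD is Y = 2625 − 11P and SRAS is Y = 11P − 1071.
Setting them equal: 3696 = 22P, so P = 168.
Y = 2625 − 11·168 = 777.

P = 168, Y = 777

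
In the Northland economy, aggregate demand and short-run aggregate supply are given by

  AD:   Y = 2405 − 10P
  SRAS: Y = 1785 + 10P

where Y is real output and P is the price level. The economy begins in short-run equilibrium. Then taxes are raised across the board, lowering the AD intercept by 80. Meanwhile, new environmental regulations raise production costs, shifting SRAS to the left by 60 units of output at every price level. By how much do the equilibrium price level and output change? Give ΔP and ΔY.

After both shocks: AD is Y = 2325 − 10P and SRAS is Y = 1725 + 10P.
Setting them equal: 600 = 20P, so P = 30.
Y = 2325 − 10·30 = 2025.
Initially P = 31, Y = 2095, so ΔP = -1 and ΔY = -70.

ΔP = -1, ΔY = -70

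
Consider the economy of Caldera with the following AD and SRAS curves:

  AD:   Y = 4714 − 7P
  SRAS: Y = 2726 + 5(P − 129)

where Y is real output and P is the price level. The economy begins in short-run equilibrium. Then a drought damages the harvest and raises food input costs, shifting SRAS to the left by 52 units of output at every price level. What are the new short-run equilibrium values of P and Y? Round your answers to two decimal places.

P = 223.75, Y = 3147.75

This is a negative supply shock: SRAS shifts left.
New SRAS: Y = 2029 + 5P.
Set AD = SRAS: 4714 − 7P = 2029 + 5P, so 2685 = 12P and P = 223.75.
Substituting into AD, Y = 3147.75.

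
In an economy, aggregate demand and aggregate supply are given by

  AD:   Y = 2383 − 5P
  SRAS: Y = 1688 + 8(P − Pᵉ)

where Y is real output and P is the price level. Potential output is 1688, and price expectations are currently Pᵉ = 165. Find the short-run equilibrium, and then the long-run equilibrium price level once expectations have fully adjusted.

Short run: P = 155, Y = 1608. Long run: P = 139.

Short run: with Pᵉ = 165, SRAS is Y = 368 + 8P. Setting AD = SRAS gives 2015 = 13P, so P = 155 and Y = 2383 − 5·155 = 1608.
Output 1608 is below potential 1688, so over time expected prices fall and SRAS shifts right until Y returns to 1688.
Long run: Y = 1688 on the AD curve gives 1688 = 2383 − 5P, so P = 139.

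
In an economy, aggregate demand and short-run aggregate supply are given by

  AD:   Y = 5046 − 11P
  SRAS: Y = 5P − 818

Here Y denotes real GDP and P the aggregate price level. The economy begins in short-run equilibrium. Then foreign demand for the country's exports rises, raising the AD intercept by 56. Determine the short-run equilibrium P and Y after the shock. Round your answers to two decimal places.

This is a positive demand shock: AD shifts right.
New AD: Y = 5102 − 11P.
Set AD = SRAS: 5102 − 11P = 5P − 818, so 5920 = 16P and P = 370.00.
Substituting into AD, Y = 1032.00.

P = 370.00, Y = 1032.00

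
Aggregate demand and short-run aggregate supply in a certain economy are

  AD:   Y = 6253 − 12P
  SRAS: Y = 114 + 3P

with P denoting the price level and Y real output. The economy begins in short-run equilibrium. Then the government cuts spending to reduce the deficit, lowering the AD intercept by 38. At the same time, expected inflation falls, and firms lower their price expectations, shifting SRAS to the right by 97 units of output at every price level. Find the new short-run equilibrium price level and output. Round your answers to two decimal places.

After both shocks: AD is Y = 6215 − 12P and SRAS is Y = 211 + 3P.
Setting them equal: 6004 = 15P, so P = 400.27.
Substituting into AD, Y = 1411.80.

P = 400.27, Y = 1411.80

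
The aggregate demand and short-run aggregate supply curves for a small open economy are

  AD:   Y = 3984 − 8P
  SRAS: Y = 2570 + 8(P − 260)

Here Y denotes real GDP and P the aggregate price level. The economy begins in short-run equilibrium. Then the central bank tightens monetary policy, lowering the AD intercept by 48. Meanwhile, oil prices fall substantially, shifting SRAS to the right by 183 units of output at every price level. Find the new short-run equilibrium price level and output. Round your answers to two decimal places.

After both shocks: AD is Y = 3936 − 8P and SRAS is Y = 673 + 8P.
Setting them equal: 3263 = 16P, so P = 203.94.
Substituting into AD, Y = 2304.50.

P = 203.94, Y = 2304.50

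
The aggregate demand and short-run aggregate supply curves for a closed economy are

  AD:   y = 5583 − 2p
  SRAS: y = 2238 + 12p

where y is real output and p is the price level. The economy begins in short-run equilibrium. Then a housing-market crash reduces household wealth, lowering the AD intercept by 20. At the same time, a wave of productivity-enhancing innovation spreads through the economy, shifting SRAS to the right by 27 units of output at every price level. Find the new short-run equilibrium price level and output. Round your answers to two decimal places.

After both shocks: AD is y = 5563 − 2p and SRAS is y = 2265 + 12p.
Setting them equal: 3298 = 14p, so p = 235.57.
Substituting into AD, y = 5091.86.

p = 235.57, y = 5091.86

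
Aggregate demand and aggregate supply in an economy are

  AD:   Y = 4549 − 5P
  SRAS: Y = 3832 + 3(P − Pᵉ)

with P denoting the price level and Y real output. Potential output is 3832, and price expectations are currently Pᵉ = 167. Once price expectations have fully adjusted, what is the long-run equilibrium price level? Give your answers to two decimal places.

Long-run P = 143.40

Short run: with Pᵉ = 167, SRAS is Y = 3331 + 3P. Setting AD = SRAS gives 1218 = 8P, so P = 152.25 and Y = 4549 − 5P = 3787.75.
Output 3787.75 is below potential 3832, so over time expected prices fall and SRAS shifts right until Y returns to 3832.
Long run: Y = 3832 on the AD curve gives 3832 = 4549 − 5P, so P = 143.40.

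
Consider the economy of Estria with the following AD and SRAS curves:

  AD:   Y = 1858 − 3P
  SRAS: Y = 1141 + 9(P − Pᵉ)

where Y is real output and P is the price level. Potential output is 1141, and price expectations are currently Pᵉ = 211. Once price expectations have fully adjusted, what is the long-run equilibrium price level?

Short run: with Pᵉ = 211, SRAS is Y = 9P − 758. Setting AD = SRAS gives 2616 = 12P, so P = 218 and Y = 1858 − 3·218 = 1204.
Output 1204 is above potential 1141, so over time expected prices rise and SRAS shifts left until Y returns to 1141.
Long run: Y = 1141 on the AD curve gives 1141 = 1858 − 3P, so P = 239.

Long-run P = 239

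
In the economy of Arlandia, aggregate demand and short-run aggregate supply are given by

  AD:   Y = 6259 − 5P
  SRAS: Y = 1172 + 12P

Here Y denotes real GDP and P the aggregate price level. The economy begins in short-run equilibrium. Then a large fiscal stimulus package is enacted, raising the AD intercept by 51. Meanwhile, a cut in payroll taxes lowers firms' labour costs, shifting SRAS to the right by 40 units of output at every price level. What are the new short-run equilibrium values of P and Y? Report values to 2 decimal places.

After both shocks: AD is Y = 6310 − 5P and SRAS is Y = 1212 + 12P.
Setting them equal: 5098 = 17P, so P = 299.88.
Substituting into AD, Y = 4810.59.

P = 299.88, Y = 4810.59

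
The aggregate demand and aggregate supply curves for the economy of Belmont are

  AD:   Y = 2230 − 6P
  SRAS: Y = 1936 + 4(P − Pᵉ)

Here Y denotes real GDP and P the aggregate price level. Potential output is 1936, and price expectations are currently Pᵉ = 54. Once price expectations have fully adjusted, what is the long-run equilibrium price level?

Short run: with Pᵉ = 54, SRAS is Y = 1720 + 4P. Setting AD = SRAS gives 510 = 10P, so P = 51 and Y = 2230 − 6·51 = 1924.
Output 1924 is below potential 1936, so over time expected prices fall and SRAS shifts right until Y returns to 1936.
Long run: Y = 1936 on the AD curve gives 1936 = 2230 − 6P, so P = 49.

Long-run P = 49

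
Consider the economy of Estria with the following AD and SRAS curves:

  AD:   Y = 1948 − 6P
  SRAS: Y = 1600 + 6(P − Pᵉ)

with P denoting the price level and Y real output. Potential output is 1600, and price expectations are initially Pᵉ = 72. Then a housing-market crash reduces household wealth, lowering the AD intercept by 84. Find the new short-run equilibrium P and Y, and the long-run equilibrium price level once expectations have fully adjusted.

Short run: P = 58, Y = 1516. Long run: P = 44.

AD shifts left: new AD is Y = 1864 − 6P. With Pᵉ = 72, SRAS is Y = 1168 + 6P.
Short run: 1864 − 6P = 1168 + 6P gives 696 = 12P, so P = 58 and Y = 1864 − 6·58 = 1516.
Y = 1516 is below potential 1600; expectations adjust and SRAS shifts right until Y = 1600.
Long run: on the new AD curve, 1600 = 1864 − 6P gives P = 44.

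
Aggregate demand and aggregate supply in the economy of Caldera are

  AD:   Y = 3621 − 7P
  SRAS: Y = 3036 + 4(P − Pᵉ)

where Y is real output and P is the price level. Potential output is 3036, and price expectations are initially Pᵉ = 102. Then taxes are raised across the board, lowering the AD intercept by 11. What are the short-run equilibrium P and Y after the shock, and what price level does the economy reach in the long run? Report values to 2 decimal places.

Short run: P = 89.27, Y = 2985.09. Long run: P = 82.00.

AD shifts left: new AD is Y = 3610 − 7P. With Pᵉ = 102, SRAS is Y = 2628 + 4P.
Short run: 3610 − 7P = 2628 + 4P gives 982 = 11P, so P = 89.27 and Y = 3610 − 7P = 2985.09.
Y = 2985.09 is below potential 3036; expectations adjust and SRAS shifts right until Y = 3036.
Long run: on the new AD curve, 3036 = 3610 − 7P gives P = 82.00.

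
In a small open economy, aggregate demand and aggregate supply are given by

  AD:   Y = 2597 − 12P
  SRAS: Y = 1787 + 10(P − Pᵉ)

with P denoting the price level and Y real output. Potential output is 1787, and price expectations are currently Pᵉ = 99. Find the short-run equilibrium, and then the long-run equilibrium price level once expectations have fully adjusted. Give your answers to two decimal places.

Short run: P = 81.82, Y = 1615.18. Long run: P = 67.50.

Short run: with Pᵉ = 99, SRAS is Y = 797 + 10P. Setting AD = SRAS gives 1800 = 22P, so P = 81.82 and Y = 2597 − 12P = 1615.18.
Output 1615.18 is below potential 1787, so over time expected prices fall and SRAS shifts right until Y returns to 1787.
Long run: Y = 1787 on the AD curve gives 1787 = 2597 − 12P, so P = 67.50.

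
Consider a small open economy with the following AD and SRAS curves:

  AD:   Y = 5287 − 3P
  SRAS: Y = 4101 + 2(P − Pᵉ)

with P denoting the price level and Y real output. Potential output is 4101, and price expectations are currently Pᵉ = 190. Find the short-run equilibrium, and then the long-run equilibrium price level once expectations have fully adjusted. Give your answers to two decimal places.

Short run: with Pᵉ = 190, SRAS is Y = 3721 + 2P. Setting AD = SRAS gives 1566 = 5P, so P = 313.20 and Y = 5287 − 3P = 4347.40.
Output 4347.40 is above potential 4101, so over time expected prices rise and SRAS shifts left until Y returns to 4101.
Long run: Y = 4101 on the AD curve gives 4101 = 5287 − 3P, so P = 395.33.

Short run: P = 313.20, Y = 4347.40. Long run: P = 395.33.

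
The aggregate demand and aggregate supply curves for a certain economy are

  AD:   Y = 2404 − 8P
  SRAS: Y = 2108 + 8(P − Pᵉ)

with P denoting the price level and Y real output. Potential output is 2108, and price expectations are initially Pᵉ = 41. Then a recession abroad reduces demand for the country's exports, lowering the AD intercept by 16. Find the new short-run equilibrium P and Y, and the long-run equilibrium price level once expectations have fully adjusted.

Short run: P = 38, Y = 2084. Long run: P = 35.

AD shifts left: new AD is Y = 2388 − 8P. With Pᵉ = 41, SRAS is Y = 1780 + 8P.
Short run: 2388 − 8P = 1780 + 8P gives 608 = 16P, so P = 38 and Y = 2388 − 8·38 = 2084.
Y = 2084 is below potential 2108; expectations adjust and SRAS shifts right until Y = 2108.
Long run: on the new AD curve, 2108 = 2388 − 8P gives P = 35.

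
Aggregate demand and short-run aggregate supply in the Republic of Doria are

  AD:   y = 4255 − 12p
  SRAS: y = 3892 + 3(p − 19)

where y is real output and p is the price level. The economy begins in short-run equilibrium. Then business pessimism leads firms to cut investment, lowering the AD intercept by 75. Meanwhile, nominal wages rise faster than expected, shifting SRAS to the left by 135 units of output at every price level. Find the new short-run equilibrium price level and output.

After both shocks: AD is y = 4180 − 12p and SRAS is y = 3700 + 3p.
Setting them equal: 480 = 15p, so p = 32.
y = 4180 − 12·32 = 3796.

p = 32, y = 3796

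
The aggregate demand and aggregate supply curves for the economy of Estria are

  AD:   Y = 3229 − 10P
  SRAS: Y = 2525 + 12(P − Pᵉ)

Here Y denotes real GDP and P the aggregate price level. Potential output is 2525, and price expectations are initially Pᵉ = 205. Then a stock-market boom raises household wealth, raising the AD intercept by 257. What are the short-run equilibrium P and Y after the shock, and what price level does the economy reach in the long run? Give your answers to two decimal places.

Short run: P = 155.50, Y = 1931.00. Long run: P = 96.10.

AD shifts right: new AD is Y = 3486 − 10P. With Pᵉ = 205, SRAS is Y = 65 + 12P.
Short run: 3486 − 10P = 65 + 12P gives 3421 = 22P, so P = 155.50 and Y = 3486 − 10P = 1931.00.
Y = 1931.00 is below potential 2525; expectations adjust and SRAS shifts right until Y = 2525.
Long run: on the new AD curve, 2525 = 3486 − 10P gives P = 96.10.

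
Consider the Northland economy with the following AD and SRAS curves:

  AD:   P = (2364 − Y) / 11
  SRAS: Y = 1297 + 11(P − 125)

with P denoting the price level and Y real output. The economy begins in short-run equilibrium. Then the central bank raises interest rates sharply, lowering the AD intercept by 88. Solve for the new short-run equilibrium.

This is a negative demand shock: AD shifts left.
New AD: Y = 2276 − 11P.
SRAS can be written Y = 11P − 78.
Set AD = SRAS: 2276 − 11P = 11P − 78, so 2354 = 22P and P = 107.
Y = 2276 − 11·107 = 1099.

P = 107, Y = 1099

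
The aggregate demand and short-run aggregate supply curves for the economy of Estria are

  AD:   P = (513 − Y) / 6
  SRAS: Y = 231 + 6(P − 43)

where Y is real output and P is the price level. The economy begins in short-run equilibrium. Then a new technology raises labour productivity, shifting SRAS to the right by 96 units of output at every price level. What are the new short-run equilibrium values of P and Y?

P = 37, Y = 291

This is a positive supply shock: SRAS shifts right.
New SRAS: Y = 69 + 6P.
Set AD = SRAS: 513 − 6P = 69 + 6P, so 444 = 12P and P = 37.
Y = 513 − 6·37 = 291.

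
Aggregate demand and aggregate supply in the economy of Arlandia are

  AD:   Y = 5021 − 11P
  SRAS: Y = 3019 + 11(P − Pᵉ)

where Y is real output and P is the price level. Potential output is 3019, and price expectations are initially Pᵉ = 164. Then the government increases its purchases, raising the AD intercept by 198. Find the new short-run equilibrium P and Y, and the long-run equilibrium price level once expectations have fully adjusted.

Short run: P = 182, Y = 3217. Long run: P = 200.

AD shifts right: new AD is Y = 5219 − 11P. With Pᵉ = 164, SRAS is Y = 1215 + 11P.
Short run: 5219 − 11P = 1215 + 11P gives 4004 = 22P, so P = 182 and Y = 5219 − 11·182 = 3217.
Y = 3217 is above potential 3019; expectations adjust and SRAS shifts left until Y = 3019.
Long run: on the new AD curve, 3019 = 5219 − 11P gives P = 200.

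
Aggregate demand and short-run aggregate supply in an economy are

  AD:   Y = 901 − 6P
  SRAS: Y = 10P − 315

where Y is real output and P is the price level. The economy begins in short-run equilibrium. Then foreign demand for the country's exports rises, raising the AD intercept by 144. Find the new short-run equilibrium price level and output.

P = 85, Y = 535

This is a positive demand shock: AD shifts right.
New AD: Y = 1045 − 6P.
Set AD = SRAS: 1045 − 6P = 10P − 315, so 1360 = 16P and P = 85.
Y = 1045 − 6·85 = 535.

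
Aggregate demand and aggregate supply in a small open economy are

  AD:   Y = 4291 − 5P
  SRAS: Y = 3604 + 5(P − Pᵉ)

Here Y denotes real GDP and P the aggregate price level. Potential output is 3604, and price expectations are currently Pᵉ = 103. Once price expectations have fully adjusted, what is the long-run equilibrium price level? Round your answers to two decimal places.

Long-run P = 137.40

Short run: with Pᵉ = 103, SRAS is Y = 3089 + 5P. Setting AD = SRAS gives 1202 = 10P, so P = 120.20 and Y = 4291 − 5P = 3690.00.
Output 3690.00 is above potential 3604, so over time expected prices rise and SRAS shifts left until Y returns to 3604.
Long run: Y = 3604 on the AD curve gives 3604 = 4291 − 5P, so P = 137.40.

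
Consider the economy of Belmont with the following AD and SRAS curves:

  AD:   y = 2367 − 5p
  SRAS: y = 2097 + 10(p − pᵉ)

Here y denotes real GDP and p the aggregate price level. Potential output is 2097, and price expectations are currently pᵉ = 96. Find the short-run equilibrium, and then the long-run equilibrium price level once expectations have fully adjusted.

Short run: p = 82, y = 1957. Long run: p = 54.

Short run: with pᵉ = 96, SRAS is y = 1137 + 10p. Setting AD = SRAS gives 1230 = 15p, so p = 82 and y = 2367 − 5·82 = 1957.
Output 1957 is below potential 2097, so over time expected prices fall and SRAS shifts right until y returns to 2097.
Long run: y = 2097 on the AD curve gives 2097 = 2367 − 5p, so p = 54.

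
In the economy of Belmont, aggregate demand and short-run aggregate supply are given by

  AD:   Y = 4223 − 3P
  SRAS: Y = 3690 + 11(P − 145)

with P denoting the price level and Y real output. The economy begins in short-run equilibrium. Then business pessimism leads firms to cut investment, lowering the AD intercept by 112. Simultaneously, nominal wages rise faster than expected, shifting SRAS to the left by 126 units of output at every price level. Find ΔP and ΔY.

ΔP = +1, ΔY = -115

After both shocks: AD is Y = 4111 − 3P and SRAS is Y = 1969 + 11P.
Setting them equal: 2142 = 14P, so P = 153.
Y = 4111 − 3·153 = 3652.
Initially P = 152, Y = 3767, so ΔP = +1 and ΔY = -115.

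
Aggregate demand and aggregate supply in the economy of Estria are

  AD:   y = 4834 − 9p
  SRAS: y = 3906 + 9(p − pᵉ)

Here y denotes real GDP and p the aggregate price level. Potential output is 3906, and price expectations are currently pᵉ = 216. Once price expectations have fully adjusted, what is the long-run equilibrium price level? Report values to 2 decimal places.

Short run: with pᵉ = 216, SRAS is y = 1962 + 9p. Setting AD = SRAS gives 2872 = 18p, so p = 159.56 and y = 4834 − 9p = 3398.00.
Output 3398.00 is below potential 3906, so over time expected prices fall and SRAS shifts right until y returns to 3906.
Long run: y = 3906 on the AD curve gives 3906 = 4834 − 9p, so p = 103.11.

Long-run p = 103.11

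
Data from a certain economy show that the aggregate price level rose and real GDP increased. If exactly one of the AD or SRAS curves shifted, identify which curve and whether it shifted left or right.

P rose and Y rose. An AD shift moves P and Y in the same direction; an SRAS shift moves them in opposite directions.
Here P and Y moved in the same direction, so the AD curve shifted.
Since Y rose, AD shifted right.

AD shifted right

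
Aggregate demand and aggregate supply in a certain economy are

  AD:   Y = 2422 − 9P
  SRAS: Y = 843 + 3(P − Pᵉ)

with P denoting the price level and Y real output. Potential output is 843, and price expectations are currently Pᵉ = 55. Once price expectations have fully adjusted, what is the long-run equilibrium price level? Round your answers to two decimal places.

Long-run P = 175.44

Short run: with Pᵉ = 55, SRAS is Y = 678 + 3P. Setting AD = SRAS gives 1744 = 12P, so P = 145.33 and Y = 2422 − 9P = 1114.00.
Output 1114.00 is above potential 843, so over time expected prices rise and SRAS shifts left until Y returns to 843.
Long run: Y = 843 on the AD curve gives 843 = 2422 − 9P, so P = 175.44.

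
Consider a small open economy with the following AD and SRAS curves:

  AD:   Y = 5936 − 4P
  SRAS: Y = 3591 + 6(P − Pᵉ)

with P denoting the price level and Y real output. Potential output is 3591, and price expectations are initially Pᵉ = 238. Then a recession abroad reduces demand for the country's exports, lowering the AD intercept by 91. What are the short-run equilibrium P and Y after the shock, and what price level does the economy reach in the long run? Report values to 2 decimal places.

Short run: P = 368.20, Y = 4372.20. Long run: P = 563.50.

AD shifts left: new AD is Y = 5845 − 4P. With Pᵉ = 238, SRAS is Y = 2163 + 6P.
Short run: 5845 − 4P = 2163 + 6P gives 3682 = 10P, so P = 368.20 and Y = 5845 − 4P = 4372.20.
Y = 4372.20 is above potential 3591; expectations adjust and SRAS shifts left until Y = 3591.
Long run: on the new AD curve, 3591 = 5845 − 4P gives P = 563.50.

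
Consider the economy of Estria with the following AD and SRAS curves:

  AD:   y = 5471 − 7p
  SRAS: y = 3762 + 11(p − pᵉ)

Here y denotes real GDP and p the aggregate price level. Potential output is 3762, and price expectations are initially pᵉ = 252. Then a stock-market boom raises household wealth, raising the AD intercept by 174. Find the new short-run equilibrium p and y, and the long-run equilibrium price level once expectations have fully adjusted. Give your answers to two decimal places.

Short run: p = 258.61, y = 3834.72. Long run: p = 269.00.

AD shifts right: new AD is y = 5645 − 7p. With pᵉ = 252, SRAS is y = 990 + 11p.
Short run: 5645 − 7p = 990 + 11p gives 4655 = 18p, so p = 258.61 and y = 5645 − 7p = 3834.72.
y = 3834.72 is above potential 3762; expectations adjust and SRAS shifts left until y = 3762.
Long run: on the new AD curve, 3762 = 5645 − 7p gives p = 269.00.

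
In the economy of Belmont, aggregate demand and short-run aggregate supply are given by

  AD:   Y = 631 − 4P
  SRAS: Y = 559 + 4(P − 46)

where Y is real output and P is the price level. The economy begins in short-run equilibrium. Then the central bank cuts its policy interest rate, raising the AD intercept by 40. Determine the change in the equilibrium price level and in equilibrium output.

ΔP = +5, ΔY = +20

This is a positive demand shock: AD shifts right.
New AD: Y = 671 − 4P.
SRAS can be written Y = 375 + 4P.
Set AD = SRAS: 671 − 4P = 375 + 4P, so 296 = 8P and P = 37.
Y = 671 − 4·37 = 523.
Initially P = 32, Y = 503, so ΔP = +5 and ΔY = +20.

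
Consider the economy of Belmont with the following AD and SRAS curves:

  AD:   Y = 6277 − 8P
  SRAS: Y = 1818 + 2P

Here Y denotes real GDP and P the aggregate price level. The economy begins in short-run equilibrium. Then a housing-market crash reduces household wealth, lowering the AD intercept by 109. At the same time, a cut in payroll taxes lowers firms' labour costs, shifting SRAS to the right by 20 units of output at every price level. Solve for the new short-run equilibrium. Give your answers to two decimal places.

After both shocks: AD is Y = 6168 − 8P and SRAS is Y = 1838 + 2P.
Setting them equal: 4330 = 10P, so P = 433.00.
Substituting into AD, Y = 2704.00.

P = 433.00, Y = 2704.00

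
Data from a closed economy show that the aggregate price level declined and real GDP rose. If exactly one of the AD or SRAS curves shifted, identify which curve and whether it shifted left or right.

SRAS shifted right

P fell and Y rose. An AD shift moves P and Y in the same direction; an SRAS shift moves them in opposite directions.
Here P and Y moved in opposite directions, so the SRAS curve shifted.
Since Y rose, SRAS shifted right.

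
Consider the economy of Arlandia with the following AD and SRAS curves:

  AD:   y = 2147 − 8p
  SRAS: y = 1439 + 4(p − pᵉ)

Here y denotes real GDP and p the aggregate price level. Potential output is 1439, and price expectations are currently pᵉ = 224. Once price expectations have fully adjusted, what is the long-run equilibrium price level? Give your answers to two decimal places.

Long-run p = 88.50

Short run: with pᵉ = 224, SRAS is y = 543 + 4p. Setting AD = SRAS gives 1604 = 12p, so p = 133.67 and y = 2147 − 8p = 1077.67.
Output 1077.67 is below potential 1439, so over time expected prices fall and SRAS shifts right until y returns to 1439.
Long run: y = 1439 on the AD curve gives 1439 = 2147 − 8p, so p = 88.50.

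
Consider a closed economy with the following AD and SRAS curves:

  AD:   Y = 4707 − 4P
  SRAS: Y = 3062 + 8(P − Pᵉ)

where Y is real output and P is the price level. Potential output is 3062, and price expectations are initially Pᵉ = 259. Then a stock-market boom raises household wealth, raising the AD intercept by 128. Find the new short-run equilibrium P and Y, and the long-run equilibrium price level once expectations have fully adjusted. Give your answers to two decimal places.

AD shifts right: new AD is Y = 4835 − 4P. With Pᵉ = 259, SRAS is Y = 990 + 8P.
Short run: 4835 − 4P = 990 + 8P gives 3845 = 12P, so P = 320.42 and Y = 4835 − 4P = 3553.33.
Y = 3553.33 is above potential 3062; expectations adjust and SRAS shifts left until Y = 3062.
Long run: on the new AD curve, 3062 = 4835 − 4P gives P = 443.25.

Short run: P = 320.42, Y = 3553.33. Long run: P = 443.25.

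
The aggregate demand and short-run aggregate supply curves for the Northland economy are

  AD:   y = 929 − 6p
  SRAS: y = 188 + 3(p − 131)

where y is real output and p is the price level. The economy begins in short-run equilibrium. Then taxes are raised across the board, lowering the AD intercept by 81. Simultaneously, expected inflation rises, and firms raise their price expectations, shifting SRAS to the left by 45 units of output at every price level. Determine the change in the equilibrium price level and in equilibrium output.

Δp = -4, Δy = -57

After both shocks: AD is y = 848 − 6p and SRAS is y = 3p − 250.
Setting them equal: 1098 = 9p, so p = 122.
y = 848 − 6·122 = 116.
Initially p = 126, y = 173, so Δp = -4 and Δy = -57.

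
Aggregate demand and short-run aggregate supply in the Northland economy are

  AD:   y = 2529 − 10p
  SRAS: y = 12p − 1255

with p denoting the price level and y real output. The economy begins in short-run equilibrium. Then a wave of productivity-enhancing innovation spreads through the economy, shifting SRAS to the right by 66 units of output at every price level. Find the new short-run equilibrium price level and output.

p = 169, y = 839

This is a positive supply shock: SRAS shifts right.
New SRAS: y = 12p − 1189.
Set AD = SRAS: 2529 − 10p = 12p − 1189, so 3718 = 22p and p = 169.
y = 2529 − 10·169 = 839.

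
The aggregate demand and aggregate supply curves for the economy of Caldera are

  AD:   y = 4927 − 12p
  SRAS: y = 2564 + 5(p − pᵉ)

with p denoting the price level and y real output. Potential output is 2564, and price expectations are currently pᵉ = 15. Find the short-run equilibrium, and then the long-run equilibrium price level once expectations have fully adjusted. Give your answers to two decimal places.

Short run: with pᵉ = 15, SRAS is y = 2489 + 5p. Setting AD = SRAS gives 2438 = 17p, so p = 143.41 and y = 4927 − 12p = 3206.06.
Output 3206.06 is above potential 2564, so over time expected prices rise and SRAS shifts left until y returns to 2564.
Long run: y = 2564 on the AD curve gives 2564 = 4927 − 12p, so p = 196.92.

Short run: p = 143.41, y = 3206.06. Long run: p = 196.92.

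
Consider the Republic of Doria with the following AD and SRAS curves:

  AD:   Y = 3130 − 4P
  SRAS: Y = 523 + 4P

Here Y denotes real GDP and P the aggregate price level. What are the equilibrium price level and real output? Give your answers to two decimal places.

P = 325.88, Y = 1826.50

Set AD = SRAS: 3130 − 4P = 523 + 4P, so 2607 = 8P and P = 325.88.
Substituting into AD, Y = 3130 − 4P = 1826.50.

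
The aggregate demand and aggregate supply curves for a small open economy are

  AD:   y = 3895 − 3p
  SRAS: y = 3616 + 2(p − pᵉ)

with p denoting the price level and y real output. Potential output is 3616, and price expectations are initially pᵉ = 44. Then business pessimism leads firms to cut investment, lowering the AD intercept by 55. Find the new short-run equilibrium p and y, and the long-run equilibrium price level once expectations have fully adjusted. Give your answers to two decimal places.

AD shifts left: new AD is y = 3840 − 3p. With pᵉ = 44, SRAS is y = 3528 + 2p.
Short run: 3840 − 3p = 3528 + 2p gives 312 = 5p, so p = 62.40 and y = 3840 − 3p = 3652.80.
y = 3652.80 is above potential 3616; expectations adjust and SRAS shifts left until y = 3616.
Long run: on the new AD curve, 3616 = 3840 − 3p gives p = 74.67.

Short run: p = 62.40, y = 3652.80. Long run: p = 74.67.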